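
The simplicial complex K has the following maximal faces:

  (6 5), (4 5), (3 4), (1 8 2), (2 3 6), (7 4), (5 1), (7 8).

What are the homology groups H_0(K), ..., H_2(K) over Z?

H_0 ≅ Z,  H_1 ≅ Z^3,  H_2 = 0.

K has 8 vertices, 12 edges, 2 triangles.
rank ∂_0 = 0, rank ∂_1 = 7 ⇒ b_0 = 8 − 0 − 7 = 1; all invariant factors of ∂_1 are 1 so no torsion. So H_0 ≅ Z.
rank ∂_1 = 7, rank ∂_2 = 2 ⇒ b_1 = 12 − 7 − 2 = 3; all invariant factors of ∂_2 are 1 so no torsion. So H_1 ≅ Z^3.
rank ∂_2 = 2, rank ∂_3 = 0 ⇒ b_2 = 2 − 2 − 0 = 0. So H_2 ≅ 0.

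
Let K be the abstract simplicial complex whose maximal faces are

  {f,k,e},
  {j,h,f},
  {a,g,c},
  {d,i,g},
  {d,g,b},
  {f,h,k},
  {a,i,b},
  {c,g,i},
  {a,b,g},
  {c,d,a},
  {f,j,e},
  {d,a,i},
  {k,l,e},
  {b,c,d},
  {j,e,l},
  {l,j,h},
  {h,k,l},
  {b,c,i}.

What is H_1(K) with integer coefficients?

Fix the vertex order a < b < c < d < e < f < g < h < i < j < k < l and write every simplex with vertices in increasing order. Then dim K = 2 and the simplices of K are:

  0-simplices (12): a, b, c, d, e, f, g, h, i, j, k, l
  1-simplices (27): ab, ac, ad, ag, ai, bc, bd, bg, bi, cd, cg, ci, dg, di, ef, ej, ek, el, fh, fj, fk, gi, hj, hk, hl, jl, kl
  2-simplices (18): abg, abi, acd, acg, adi, bcd, bci, bdg, cgi, dgi, efj, efk, ejl, ekl, fhj, fhk, hjl, hkl

Hence C_0 ≅ Z^12, C_1 ≅ Z^27, C_2 ≅ Z^18.

The boundary map ∂_1: C_1 → C_0 is given by ∂[p,q] = [q] − [p].
This gives a 12×27 integer matrix of rank 10; reducing to Smith normal form yields diagonal entries (1,1,1,1,1,1,1,1,1,1).

Boundary ∂_2: C_2 → C_1 acts by ∂[p,q,r] = [q,r] − [p,r] + [p,q]. For instance
  ∂abi = bi − ai + ab,
  ∂hkl = kl − hl + hk.
The 27×18 boundary matrix has rank 17 and Smith normal form diag(1,1,1,1,1,1,1,1,1,1,1,1,1,1,1,1,2).

Computing H_k = (kernel of ∂_k) / (image of ∂_{k+1}):

  H_1: rank ker ∂_1 − rank ∂_2 = (27 − 10) − 17 = 0, and ∂_2 has invariant factor 2 > 1, so H_1 ≅ Z/2Z.

H_1 = Z/2Z.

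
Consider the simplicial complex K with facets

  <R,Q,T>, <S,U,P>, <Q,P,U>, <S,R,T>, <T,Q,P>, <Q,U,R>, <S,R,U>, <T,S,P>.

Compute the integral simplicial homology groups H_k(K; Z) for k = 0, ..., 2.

K has 6 vertices, 12 edges, 8 triangles.
rank ∂_0 = 0, rank ∂_1 = 5 ⇒ b_0 = 6 − 0 − 5 = 1; all invariant factors of ∂_1 are 1 so no torsion. So H_0 = Z.
rank ∂_1 = 5, rank ∂_2 = 7 ⇒ b_1 = 12 − 5 − 7 = 0; all invariant factors of ∂_2 are 1 so no torsion. So H_1 = 0.
rank ∂_2 = 7, rank ∂_3 = 0 ⇒ b_2 = 8 − 7 − 0 = 1. So H_2 = Z.

H_0 ≅ Z,  H_1 = 0,  H_2 ≅ Z.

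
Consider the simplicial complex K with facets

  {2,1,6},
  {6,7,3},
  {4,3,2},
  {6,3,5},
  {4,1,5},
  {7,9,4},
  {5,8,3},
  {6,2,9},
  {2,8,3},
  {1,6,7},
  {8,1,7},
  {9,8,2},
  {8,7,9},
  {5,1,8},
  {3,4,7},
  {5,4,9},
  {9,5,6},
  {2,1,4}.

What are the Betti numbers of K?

Take the total order 1 < 2 < 3 < 4 < 5 < 6 < 7 < 8 < 9 on the vertex set. Then K (dimension 2) consists of the simplices:

  0-simplices (9): [1], [2], [3], [4], [5], [6], [7], [8], [9]
  1-simplices (27): (27 of them)
  2-simplices (18): [1,2,4], [1,2,6], [1,4,5], [1,5,8], [1,6,7], [1,7,8], [2,3,4], [2,3,8], [2,6,9], [2,8,9], [3,4,7], [3,5,6], [3,5,8], [3,6,7], [4,5,9], [4,7,9], [5,6,9], [7,8,9]

giving chain groups C_0 ≅ Z^9, C_1 ≅ Z^27, C_2 ≅ Z^18.

Boundary ∂_1: C_1 → C_0 sends each edge [p,q] (with p < q) to q − p.
As a 9×27 matrix over Z this has rank 8, with invariant factors (1,1,1,1,1,1,1,1).

∂_2: C_2 → C_1 maps a triangle to the signed sum of its edges. For instance
  ∂[2,8,9] = [8,9] − [2,9] + [2,8],
  ∂[3,5,8] = [5,8] − [3,8] + [3,5].
The 27×18 boundary matrix has rank 17 and Smith normal form diag(1,1,1,1,1,1,1,1,1,1,1,1,1,1,1,1,1).

From H_k ≅ ker(∂_k) / im(∂_{k+1}) we obtain:

  H_0: rank C_0 − rank ∂_1 = 9 − 8 = 1, and the invariant factors of ∂_1 are all 1, so H_0 = Z.
  H_1: rank ker ∂_1 − rank ∂_2 = (27 − 8) − 17 = 2, and the invariant factors of ∂_2 are all 1, so H_1 = Z^2.
  H_2: rank ker ∂_2 − rank ∂_3 = (18 − 17) − 0 = 1, and there is no ∂_3, so H_2 = Z.

As a check, the Euler characteristic is 9 − 27 + 18 = 0, which agrees with 1 − 2 + 1 = 0.
(K is a triangulation of the torus T^2.)

Hence the Betti numbers are b_0 = 1, b_1 = 2, b_2 = 1.

b_0 = 1, b_1 = 2, b_2 = 1.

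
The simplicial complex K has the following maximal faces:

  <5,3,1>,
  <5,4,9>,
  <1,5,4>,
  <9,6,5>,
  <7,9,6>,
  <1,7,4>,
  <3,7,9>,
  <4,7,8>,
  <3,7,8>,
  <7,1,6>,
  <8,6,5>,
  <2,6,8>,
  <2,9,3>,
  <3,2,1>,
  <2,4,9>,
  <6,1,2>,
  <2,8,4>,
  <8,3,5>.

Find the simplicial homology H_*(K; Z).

H_0 ≅ Z,  H_1 ≅ Z^2,  H_2 ≅ Z.

We work with the vertex ordering 1 < 2 < 3 < 4 < 5 < 6 < 7 < 8 < 9. The simplices of K, each written with vertices in increasing order, are:

  0-simplices (9): [1], [2], [3], [4], [5], [6], [7], [8], [9]
  1-simplices (27): (27 of them)
  2-simplices (18): [1,2,3], [1,2,6], [1,3,5], [1,4,5], [1,4,7], [1,6,7], [2,3,9], [2,4,8], [2,4,9], [2,6,8], [3,5,8], [3,7,8], [3,7,9], [4,5,9], [4,7,8], [5,6,8], [5,6,9], [6,7,9]

so the chain groups are C_0 ≅ Z^9, C_1 ≅ Z^27, C_2 ≅ Z^18.

Boundary ∂_1: C_1 → C_0 maps an edge to its endpoints' difference, ∂[p,q] = q − p.
The 9×27 boundary matrix has rank 8 and Smith normal form diag(1,1,1,1,1,1,1,1).

The boundary map ∂_2: C_2 → C_1 acts by ∂[p,q,r] = [q,r] − [p,r] + [p,q]. For instance
  ∂[6,7,9] = [7,9] − [6,9] + [6,7],
  ∂[3,7,8] = [7,8] − [3,8] + [3,7].
This gives a 27×18 integer matrix of rank 17; reducing to Smith normal form yields diagonal entries (1,1,1,1,1,1,1,1,1,1,1,1,1,1,1,1,1).

Reading off H_k = ker ∂_k / im ∂_{k+1}:

  H_0: rank C_0 − rank ∂_1 = 9 − 8 = 1, and the invariant factors of ∂_1 are all 1, so H_0 ≅ Z.
  H_1: rank ker ∂_1 − rank ∂_2 = (27 − 8) − 17 = 2, and the invariant factors of ∂_2 are all 1, so H_1 ≅ Z^2.
  H_2: rank ker ∂_2 − rank ∂_3 = (18 − 17) − 0 = 1, and there is no ∂_3, so H_2 ≅ Z.

As a check, the Euler characteristic is 9 − 27 + 18 = 0, which agrees with 1 − 2 + 1 = 0.
(K is a triangulation of the torus T^2.)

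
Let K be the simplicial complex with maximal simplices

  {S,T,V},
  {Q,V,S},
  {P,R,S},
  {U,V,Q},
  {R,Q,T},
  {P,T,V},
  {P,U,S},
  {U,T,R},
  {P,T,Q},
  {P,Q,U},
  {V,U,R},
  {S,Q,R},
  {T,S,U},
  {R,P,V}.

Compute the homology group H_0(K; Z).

H_0 ≅ Z.

Fix the vertex order P < Q < R < S < T < U < V and write every simplex with vertices in increasing order. Then dim K = 2 and the simplices of K are:

  0-simplices (7): P, Q, R, S, T, U, V
  1-simplices (21): PQ, PR, PS, PT, PU, PV, QR, QS, QT, QU, QV, RS, RT, RU, RV, ST, SU, SV, TU, TV, UV
  2-simplices (14): PQT, PQU, PRS, PRV, PSU, PTV, QRS, QRT, QSV, QUV, RTU, RUV, STU, STV

giving chain groups C_0 ≅ Z^7, C_1 ≅ Z^21, C_2 ≅ Z^14.

The boundary map ∂_1: C_1 → C_0 sends each edge [p,q] (with p < q) to q − p.
The 7×21 boundary matrix has rank 6 and Smith normal form diag(1,1,1,1,1,1).

The boundary map ∂_2: C_2 → C_1 acts by ∂[p,q,r] = [q,r] − [p,r] + [p,q]. For instance
  ∂QRS = RS − QS + QR,
  ∂PSU = SU − PU + PS.
The 21×14 boundary matrix has rank 13 and Smith normal form diag(1,1,1,1,1,1,1,1,1,1,1,1,1).

Now H_k = ker ∂_k / im ∂_{k+1}, so:

  H_0: rank C_0 − rank ∂_1 = 7 − 6 = 1, and the invariant factors of ∂_1 are all 1, so H_0 = Z.

(K is a triangulation of the torus T^2.)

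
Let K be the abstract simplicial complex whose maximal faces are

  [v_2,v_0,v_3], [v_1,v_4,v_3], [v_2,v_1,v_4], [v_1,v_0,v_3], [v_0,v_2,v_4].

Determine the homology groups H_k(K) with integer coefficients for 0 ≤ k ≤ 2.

H_0 = Z,  H_1 = Z,  H_2 = 0.

Take the total order v_0 < v_1 < v_2 < v_3 < v_4 on the vertex set. Then K (dimension 2) consists of the simplices:

  0-simplices (5): [v_0], [v_1], [v_2], [v_3], [v_4]
  1-simplices (10): [v_0,v_1], [v_0,v_2], [v_0,v_3], [v_0,v_4], [v_1,v_2], [v_1,v_3], [v_1,v_4], [v_2,v_3], [v_2,v_4], [v_3,v_4]
  2-simplices (5): [v_0,v_1,v_3], [v_0,v_2,v_3], [v_0,v_2,v_4], [v_1,v_2,v_4], [v_1,v_3,v_4]

giving chain groups C_0 ≅ Z^5, C_1 ≅ Z^10, C_2 ≅ Z^5.

The boundary map ∂_1: C_1 → C_0 is given by ∂[p,q] = [q] − [p]. For instance
  ∂[v_3,v_4] = [v_4] − [v_3].
As a 5×10 matrix over Z this has rank 4, with invariant factors (1,1,1,1).

The boundary map ∂_2: C_2 → C_1 acts by ∂[p,q,r] = [q,r] − [p,r] + [p,q]. For instance
  ∂[v_1,v_2,v_4] = [v_2,v_4] − [v_1,v_4] + [v_1,v_2],
  ∂[v_0,v_2,v_4] = [v_2,v_4] − [v_0,v_4] + [v_0,v_2].
This gives a 10×5 integer matrix of rank 5; reducing to Smith normal form yields diagonal entries (1,1,1,1,1).

Now H_k = ker ∂_k / im ∂_{k+1}, so:

  H_0: rank C_0 − rank ∂_1 = 5 − 4 = 1, and the invariant factors of ∂_1 are all 1, so H_0 ≅ Z.
  H_1: rank ker ∂_1 − rank ∂_2 = (10 − 4) − 5 = 1, and the invariant factors of ∂_2 are all 1, so H_1 ≅ Z.
  H_2: rank ker ∂_2 − rank ∂_3 = (5 − 5) − 0 = 0, and there is no ∂_3, so H_2 ≅ 0.

(K is a triangulation of the Möbius band.)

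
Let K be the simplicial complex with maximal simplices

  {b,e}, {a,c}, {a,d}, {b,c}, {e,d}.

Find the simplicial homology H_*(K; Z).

H_0 = Z,  H_1 = Z.

Take the total order a < b < c < d < e on the vertex set. Then K (dimension 1) consists of the simplices:

  0-simplices (5): a, b, c, d, e
  1-simplices (5): ac, ad, bc, be, de

giving chain groups C_0 ≅ Z^5, C_1 ≅ Z^5.

∂_1: C_1 → C_0 maps an edge to its endpoints' difference, ∂[p,q] = q − p.
This gives a 5×5 integer matrix of rank 4; reducing to Smith normal form yields diagonal entries (1,1,1,1).

Reading off H_k = ker ∂_k / im ∂_{k+1}:

  H_0: rank C_0 − rank ∂_1 = 5 − 4 = 1, and the invariant factors of ∂_1 are all 1, so H_0 ≅ Z.
  H_1: rank ker ∂_1 − rank ∂_2 = (5 − 4) − 0 = 1, and there is no ∂_2, so H_1 ≅ Z.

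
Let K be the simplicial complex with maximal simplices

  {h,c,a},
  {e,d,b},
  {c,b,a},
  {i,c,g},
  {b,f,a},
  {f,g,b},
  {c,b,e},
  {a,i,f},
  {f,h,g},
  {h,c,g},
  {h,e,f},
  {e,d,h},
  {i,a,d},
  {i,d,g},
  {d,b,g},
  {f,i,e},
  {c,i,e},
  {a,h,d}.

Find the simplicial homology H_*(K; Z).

Take the total order a < b < c < d < e < f < g < h < i on the vertex set. Then K (dimension 2) consists of the simplices:

  0-simplices (9): a, b, c, d, e, f, g, h, i
  1-simplices (27): ab, ac, ad, af, ah, ai, bc, bd, be, bf, bg, ce, cg, ch, ci, de, dg, dh, di, ef, eh, ei, fg, fh, fi, gh, gi
  2-simplices (18): abc, abf, ach, adh, adi, afi, bce, bde, bdg, bfg, cei, cgh, cgi, deh, dgi, efh, efi, fgh

giving chain groups C_0 ≅ Z^9, C_1 ≅ Z^27, C_2 ≅ Z^18.

Boundary ∂_1: C_1 → C_0 is given by ∂[p,q] = [q] − [p]. For instance
  ∂bf = f − b.
This gives a 9×27 integer matrix of rank 8; reducing to Smith normal form yields diagonal entries (1,1,1,1,1,1,1,1).

Boundary ∂_2: C_2 → C_1 acts by ∂[p,q,r] = [q,r] − [p,r] + [p,q]. For instance
  ∂bdg = dg − bg + bd,
  ∂cgh = gh − ch + cg.
As a 27×18 matrix over Z this has rank 17, with invariant factors (1,1,1,1,1,1,1,1,1,1,1,1,1,1,1,1,1).

Now H_k = ker ∂_k / im ∂_{k+1}, so:

  H_0: rank C_0 − rank ∂_1 = 9 − 8 = 1, and the invariant factors of ∂_1 are all 1, so H_0 ≅ Z.
  H_1: rank ker ∂_1 − rank ∂_2 = (27 − 8) − 17 = 2, and the invariant factors of ∂_2 are all 1, so H_1 ≅ Z^2.
  H_2: rank ker ∂_2 − rank ∂_3 = (18 − 17) − 0 = 1, and there is no ∂_3, so H_2 ≅ Z.

H_0 = Z,  H_1 = Z^2,  H_2 = Z.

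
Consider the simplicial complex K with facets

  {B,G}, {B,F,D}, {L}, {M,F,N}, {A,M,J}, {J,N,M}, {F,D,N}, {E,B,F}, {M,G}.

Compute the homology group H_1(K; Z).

H_1 = Z.

We work with the vertex ordering A < B < D < E < F < G < J < L < M < N. The simplices of K, each written with vertices in increasing order, are:

  0-simplices (10): A, B, D, E, F, G, J, L, M, N
  1-simplices (15): AJ, AM, BD, BE, BF, BG, DF, DN, EF, FM, FN, GM, JM, JN, MN
  2-simplices (6): AJM, BDF, BEF, DFN, FMN, JMN

so the chain groups are C_0 ≅ Z^10, C_1 ≅ Z^15, C_2 ≅ Z^6.

The boundary map ∂_1: C_1 → C_0 sends each edge [p,q] (with p < q) to q − p. For instance
  ∂FN = N − F.
The resulting 10×15 matrix has rank 8, and its Smith normal form has invariant factors (1,1,1,1,1,1,1,1).

The boundary map ∂_2: C_2 → C_1 acts by ∂[p,q,r] = [q,r] − [p,r] + [p,q]. For instance
  ∂BDF = DF − BF + BD,
  ∂FMN = MN − FN + FM.
The resulting 15×6 matrix has rank 6, and its Smith normal form has invariant factors (1,1,1,1,1,1).

Reading off H_k = ker ∂_k / im ∂_{k+1}:

  H_1: rank ker ∂_1 − rank ∂_2 = (15 − 8) − 6 = 1, and the invariant factors of ∂_2 are all 1, so H_1 ≅ Z.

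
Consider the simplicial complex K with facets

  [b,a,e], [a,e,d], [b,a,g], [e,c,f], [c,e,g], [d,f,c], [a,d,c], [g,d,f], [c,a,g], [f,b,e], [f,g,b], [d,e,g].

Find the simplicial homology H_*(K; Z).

H_0 = Z,  H_1 = Z/2Z,  H_2 = 0.

K has 7 vertices, 18 edges, 12 triangles.
rank ∂_0 = 0, rank ∂_1 = 6 ⇒ b_0 = 7 − 0 − 6 = 1; all invariant factors of ∂_1 are 1 so no torsion. So H_0 = Z.
rank ∂_1 = 6, rank ∂_2 = 12 ⇒ b_1 = 18 − 6 − 12 = 0; ∂_2 has invariant factor(s) [2] giving torsion. So H_1 = Z/2Z.
rank ∂_2 = 12, rank ∂_3 = 0 ⇒ b_2 = 12 − 12 − 0 = 0. So H_2 = 0.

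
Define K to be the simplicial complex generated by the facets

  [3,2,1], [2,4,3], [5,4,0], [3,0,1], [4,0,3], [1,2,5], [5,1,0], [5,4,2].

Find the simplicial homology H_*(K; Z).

H_0 ≅ Z,  H_1 = 0,  H_2 ≅ Z.

We work with the vertex ordering 0 < 1 < 2 < 3 < 4 < 5. The simplices of K, each written with vertices in increasing order, are:

  0-simplices (6): [0], [1], [2], [3], [4], [5]
  1-simplices (12): [0,1], [0,3], [0,4], [0,5], [1,2], [1,3], [1,5], [2,3], [2,4], [2,5], [3,4], [4,5]
  2-simplices (8): [0,1,3], [0,1,5], [0,3,4], [0,4,5], [1,2,3], [1,2,5], [2,3,4], [2,4,5]

Hence C_0 ≅ Z^6, C_1 ≅ Z^12, C_2 ≅ Z^8.

The boundary map ∂_1: C_1 → C_0 is given by ∂[p,q] = [q] − [p]. For instance
  ∂[0,3] = [3] − [0].
As a 6×12 matrix over Z this has rank 5, with invariant factors (1,1,1,1,1).

The boundary map ∂_2: C_2 → C_1 maps a triangle to the signed sum of its edges. For instance
  ∂[2,3,4] = [3,4] − [2,4] + [2,3],
  ∂[1,2,5] = [2,5] − [1,5] + [1,2].
The resulting 12×8 matrix has rank 7, and its Smith normal form has invariant factors (1,1,1,1,1,1,1).

From H_k ≅ ker(∂_k) / im(∂_{k+1}) we obtain:

  H_0: rank C_0 − rank ∂_1 = 6 − 5 = 1, and the invariant factors of ∂_1 are all 1, so H_0 = Z.
  H_1: rank ker ∂_1 − rank ∂_2 = (12 − 5) − 7 = 0, and the invariant factors of ∂_2 are all 1, so H_1 = 0.
  H_2: rank ker ∂_2 − rank ∂_3 = (8 − 7) − 0 = 1, and there is no ∂_3, so H_2 = Z.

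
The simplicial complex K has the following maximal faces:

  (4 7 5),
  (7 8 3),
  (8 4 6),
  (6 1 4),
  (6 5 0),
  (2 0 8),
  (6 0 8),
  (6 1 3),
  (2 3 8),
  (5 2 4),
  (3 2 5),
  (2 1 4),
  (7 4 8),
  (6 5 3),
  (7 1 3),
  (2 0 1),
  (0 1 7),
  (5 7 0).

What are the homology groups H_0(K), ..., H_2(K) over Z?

We work with the vertex ordering 0 < 1 < 2 < 3 < 4 < 5 < 6 < 7 < 8. The simplices of K, each written with vertices in increasing order, are:

  0-simplices (9): [0], [1], [2], [3], [4], [5], [6], [7], [8]
  1-simplices (27): (27 of them)
  2-simplices (18): [0,1,2], [0,1,7], [0,2,8], [0,5,6], [0,5,7], [0,6,8], [1,2,4], [1,3,6], [1,3,7], [1,4,6], [2,3,5], [2,3,8], [2,4,5], [3,5,6], [3,7,8], [4,5,7], [4,6,8], [4,7,8]

giving chain groups C_0 ≅ Z^9, C_1 ≅ Z^27, C_2 ≅ Z^18.

∂_1: C_1 → C_0 is given by ∂[p,q] = [q] − [p]. For instance
  ∂[1,4] = [4] − [1].
The 9×27 boundary matrix has rank 8 and Smith normal form diag(1,1,1,1,1,1,1,1).

∂_2: C_2 → C_1 maps a triangle to the signed sum of its edges. For instance
  ∂[4,6,8] = [6,8] − [4,8] + [4,6],
  ∂[1,3,7] = [3,7] − [1,7] + [1,3].
This gives a 27×18 integer matrix of rank 17; reducing to Smith normal form yields diagonal entries (1,1,1,1,1,1,1,1,1,1,1,1,1,1,1,1,1).

Computing H_k = (kernel of ∂_k) / (image of ∂_{k+1}):

  H_0: rank C_0 − rank ∂_1 = 9 − 8 = 1, and the invariant factors of ∂_1 are all 1, so H_0 ≅ Z.
  H_1: rank ker ∂_1 − rank ∂_2 = (27 − 8) − 17 = 2, and the invariant factors of ∂_2 are all 1, so H_1 ≅ Z^2.
  H_2: rank ker ∂_2 − rank ∂_3 = (18 − 17) − 0 = 1, and there is no ∂_3, so H_2 ≅ Z.

As a check, the Euler characteristic is 9 − 27 + 18 = 0, which agrees with 1 − 2 + 1 = 0.

H_0 = Z,  H_1 = Z^2,  H_2 = Z.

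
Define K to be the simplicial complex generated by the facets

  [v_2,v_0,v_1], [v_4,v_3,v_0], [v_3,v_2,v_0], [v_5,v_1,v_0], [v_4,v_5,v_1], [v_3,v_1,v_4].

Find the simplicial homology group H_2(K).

Order the vertices as v_0 < v_1 < v_2 < v_3 < v_4 < v_5. Listing each simplex with vertices in this order, K has dimension 2 with simplices:

  0-simplices (6): [v_0], [v_1], [v_2], [v_3], [v_4], [v_5]
  1-simplices (12): [v_0,v_1], [v_0,v_2], [v_0,v_3], [v_0,v_4], [v_0,v_5], [v_1,v_2], [v_1,v_3], [v_1,v_4], [v_1,v_5], [v_2,v_3], [v_3,v_4], [v_4,v_5]
  2-simplices (6): [v_0,v_1,v_2], [v_0,v_1,v_5], [v_0,v_2,v_3], [v_0,v_3,v_4], [v_1,v_3,v_4], [v_1,v_4,v_5]

giving chain groups C_0 ≅ Z^6, C_1 ≅ Z^12, C_2 ≅ Z^6.

Boundary ∂_1: C_1 → C_0 maps an edge to its endpoints' difference, ∂[p,q] = q − p. For instance
  ∂[v_0,v_5] = [v_5] − [v_0].
This gives a 6×12 integer matrix of rank 5; reducing to Smith normal form yields diagonal entries (1,1,1,1,1).

The boundary map ∂_2: C_2 → C_1 maps a triangle to the signed sum of its edges. For instance
  ∂[v_0,v_3,v_4] = [v_3,v_4] − [v_0,v_4] + [v_0,v_3],
  ∂[v_0,v_1,v_5] = [v_1,v_5] − [v_0,v_5] + [v_0,v_1].
The 12×6 boundary matrix has rank 6 and Smith normal form diag(1,1,1,1,1,1).

Reading off H_k = ker ∂_k / im ∂_{k+1}:

  H_2: rank ker ∂_2 − rank ∂_3 = (6 − 6) − 0 = 0, and there is no ∂_3, so H_2 = 0.

H_2 = 0.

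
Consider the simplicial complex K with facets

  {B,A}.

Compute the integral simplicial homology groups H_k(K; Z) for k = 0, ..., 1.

Take the total order A < B on the vertex set. Then K (dimension 1) consists of the simplices:

  0-simplices (2): A, B
  1-simplices (1): AB

giving chain groups C_0 ≅ Z^2, C_1 ≅ Z^1.

∂_1: C_1 → C_0 sends each edge [p,q] (with p < q) to q − p.
This gives a 2×1 integer matrix of rank 1; reducing to Smith normal form yields diagonal entries (1).

Now H_k = ker ∂_k / im ∂_{k+1}, so:

  H_0: rank C_0 − rank ∂_1 = 2 − 1 = 1, and the invariant factors of ∂_1 are all 1, so H_0 ≅ Z.
  H_1: rank ker ∂_1 − rank ∂_2 = (1 − 1) − 0 = 0, and there is no ∂_2, so H_1 ≅ 0.

As a check, the Euler characteristic is 2 − 1 = 1, which agrees with 1 − 0 = 1.
(K is a triangulation of the 1-simplex.)

H_0 = Z,  H_1 = 0.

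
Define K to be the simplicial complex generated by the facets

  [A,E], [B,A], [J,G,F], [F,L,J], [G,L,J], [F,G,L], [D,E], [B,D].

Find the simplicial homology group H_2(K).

H_2 ≅ Z.

K has 8 vertices, 10 edges, 4 triangles.
rank ∂_2 = 3, rank ∂_3 = 0 ⇒ b_2 = 4 − 3 − 0 = 1. So H_2 = Z.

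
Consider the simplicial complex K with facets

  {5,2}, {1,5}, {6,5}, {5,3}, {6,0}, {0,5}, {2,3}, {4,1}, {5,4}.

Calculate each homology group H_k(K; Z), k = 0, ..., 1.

Fix the vertex order 0 < 1 < 2 < 3 < 4 < 5 < 6 and write every simplex with vertices in increasing order. Then dim K = 1 and the simplices of K are:

  0-simplices (7): [0], [1], [2], [3], [4], [5], [6]
  1-simplices (9): [0,5], [0,6], [1,4], [1,5], [2,3], [2,5], [3,5], [4,5], [5,6]

so the chain groups are C_0 ≅ Z^7, C_1 ≅ Z^9.

∂_1: C_1 → C_0 sends each edge [p,q] (with p < q) to q − p. For instance
  ∂[1,5] = [5] − [1].
The resulting 7×9 matrix has rank 6, and its Smith normal form has invariant factors (1,1,1,1,1,1).

Reading off H_k = ker ∂_k / im ∂_{k+1}:

  H_0: rank C_0 − rank ∂_1 = 7 − 6 = 1, and the invariant factors of ∂_1 are all 1, so H_0 = Z.
  H_1: rank ker ∂_1 − rank ∂_2 = (9 − 6) − 0 = 3, and there is no ∂_2, so H_1 = Z^3.

H_0 = Z,  H_1 = Z^3.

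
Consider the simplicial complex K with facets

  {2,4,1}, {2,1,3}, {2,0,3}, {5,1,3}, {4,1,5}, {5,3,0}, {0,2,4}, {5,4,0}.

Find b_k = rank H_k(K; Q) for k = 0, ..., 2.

b_0 = 1, b_1 = 0, b_2 = 1.

Fix the vertex order 0 < 1 < 2 < 3 < 4 < 5 and write every simplex with vertices in increasing order. Then dim K = 2 and the simplices of K are:

  0-simplices (6): [0], [1], [2], [3], [4], [5]
  1-simplices (12): [0,2], [0,3], [0,4], [0,5], [1,2], [1,3], [1,4], [1,5], [2,3], [2,4], [3,5], [4,5]
  2-simplices (8): [0,2,3], [0,2,4], [0,3,5], [0,4,5], [1,2,3], [1,2,4], [1,3,5], [1,4,5]

so the chain groups are C_0 ≅ Z^6, C_1 ≅ Z^12, C_2 ≅ Z^8.

Boundary ∂_1: C_1 → C_0 sends each edge [p,q] (with p < q) to q − p. For instance
  ∂[0,3] = [3] − [0].
As a 6×12 matrix over Z this has rank 5, with invariant factors (1,1,1,1,1).

The boundary map ∂_2: C_2 → C_1 sends each 2-simplex [p,q,r] to [q,r] − [p,r] + [p,q]. For instance
  ∂[0,3,5] = [3,5] − [0,5] + [0,3],
  ∂[1,3,5] = [3,5] − [1,5] + [1,3].
The resulting 12×8 matrix has rank 7, and its Smith normal form has invariant factors (1,1,1,1,1,1,1).

Reading off H_k = ker ∂_k / im ∂_{k+1}:

  H_0: rank C_0 − rank ∂_1 = 6 − 5 = 1, and the invariant factors of ∂_1 are all 1, so H_0 ≅ Z.
  H_1: rank ker ∂_1 − rank ∂_2 = (12 − 5) − 7 = 0, and the invariant factors of ∂_2 are all 1, so H_1 ≅ 0.
  H_2: rank ker ∂_2 − rank ∂_3 = (8 − 7) − 0 = 1, and there is no ∂_3, so H_2 ≅ Z.

As a check, the Euler characteristic is 6 − 12 + 8 = 2, which agrees with 1 − 0 + 1 = 2.

Hence the Betti numbers are b_0 = 1, b_1 = 0, b_2 = 1.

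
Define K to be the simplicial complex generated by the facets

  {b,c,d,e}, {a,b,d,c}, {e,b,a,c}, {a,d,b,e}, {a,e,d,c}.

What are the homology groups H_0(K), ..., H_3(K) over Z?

H_0 = Z,  H_1 = 0,  H_2 = 0,  H_3 = Z.

Take the total order a < b < c < d < e on the vertex set. Then K (dimension 3) consists of the simplices:

  0-simplices (5): a, b, c, d, e
  1-simplices (10): ab, ac, ad, ae, bc, bd, be, cd, ce, de
  2-simplices (10): abc, abd, abe, acd, ace, ade, bcd, bce, bde, cde
  3-simplices (5): abcd, abce, abde, acde, bcde

so the chain groups are C_0 ≅ Z^5, C_1 ≅ Z^10, C_2 ≅ Z^10, C_3 ≅ Z^5.

Boundary ∂_1: C_1 → C_0 sends each edge [p,q] (with p < q) to q − p. For instance
  ∂be = e − b.
As a 5×10 matrix over Z this has rank 4, with invariant factors (1,1,1,1).

The boundary map ∂_2: C_2 → C_1 sends each 2-simplex [p,q,r] to [q,r] − [p,r] + [p,q]. For instance
  ∂bde = de − be + bd,
  ∂abc = bc − ac + ab.
The 10×10 boundary matrix has rank 6 and Smith normal form diag(1,1,1,1,1,1).

∂_3: C_3 → C_2 sends each 3-simplex σ to the alternating sum Σ_i (−1)^i (σ with its i-th vertex removed). For instance
  ∂abce = bce − ace + abe − abc,
  ∂acde = cde − ade + ace − acd.
The 10×5 boundary matrix has rank 4 and Smith normal form diag(1,1,1,1).

Now H_k = ker ∂_k / im ∂_{k+1}, so:

  H_0: rank C_0 − rank ∂_1 = 5 − 4 = 1, and the invariant factors of ∂_1 are all 1, so H_0 = Z.
  H_1: rank ker ∂_1 − rank ∂_2 = (10 − 4) − 6 = 0, and the invariant factors of ∂_2 are all 1, so H_1 = 0.
  H_2: rank ker ∂_2 − rank ∂_3 = (10 − 6) − 4 = 0, and the invariant factors of ∂_3 are all 1, so H_2 = 0.
  H_3: rank ker ∂_3 − rank ∂_4 = (5 − 4) − 0 = 1, and there is no ∂_4, so H_3 = Z.

As a check, the Euler characteristic is 5 − 10 + 10 − 5 = 0, which agrees with 1 − 0 + 0 − 1 = 0.
(K is a triangulation of the 3-sphere S^3.)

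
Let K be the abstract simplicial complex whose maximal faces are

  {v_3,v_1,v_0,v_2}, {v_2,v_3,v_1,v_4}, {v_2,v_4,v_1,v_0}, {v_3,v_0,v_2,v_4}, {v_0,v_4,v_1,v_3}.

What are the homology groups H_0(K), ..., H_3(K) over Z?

Order the vertices as v_0 < v_1 < v_2 < v_3 < v_4. Listing each simplex with vertices in this order, K has dimension 3 with simplices:

  0-simplices (5): [v_0], [v_1], [v_2], [v_3], [v_4]
  1-simplices (10): [v_0,v_1], [v_0,v_2], [v_0,v_3], [v_0,v_4], [v_1,v_2], [v_1,v_3], [v_1,v_4], [v_2,v_3], [v_2,v_4], [v_3,v_4]
  2-simplices (10): [v_0,v_1,v_2], [v_0,v_1,v_3], [v_0,v_1,v_4], [v_0,v_2,v_3], [v_0,v_2,v_4], [v_0,v_3,v_4], [v_1,v_2,v_3], [v_1,v_2,v_4], [v_1,v_3,v_4], [v_2,v_3,v_4]
  3-simplices (5): [v_0,v_1,v_2,v_3], [v_0,v_1,v_2,v_4], [v_0,v_1,v_3,v_4], [v_0,v_2,v_3,v_4], [v_1,v_2,v_3,v_4]

so the chain groups are C_0 ≅ Z^5, C_1 ≅ Z^10, C_2 ≅ Z^10, C_3 ≅ Z^5.

Boundary ∂_1: C_1 → C_0 sends each edge [p,q] (with p < q) to q − p.
The resulting 5×10 matrix has rank 4, and its Smith normal form has invariant factors (1,1,1,1).

The boundary map ∂_2: C_2 → C_1 acts by ∂[p,q,r] = [q,r] − [p,r] + [p,q]. For instance
  ∂[v_0,v_1,v_4] = [v_1,v_4] − [v_0,v_4] + [v_0,v_1],
  ∂[v_1,v_2,v_4] = [v_2,v_4] − [v_1,v_4] + [v_1,v_2].
The resulting 10×10 matrix has rank 6, and its Smith normal form has invariant factors (1,1,1,1,1,1).

The boundary map ∂_3: C_3 → C_2 sends each 3-simplex σ to the alternating sum Σ_i (−1)^i (σ with its i-th vertex removed). For instance
  ∂[v_0,v_2,v_3,v_4] = [v_2,v_3,v_4] − [v_0,v_3,v_4] + [v_0,v_2,v_4] − [v_0,v_2,v_3],
  ∂[v_0,v_1,v_2,v_3] = [v_1,v_2,v_3] − [v_0,v_2,v_3] + [v_0,v_1,v_3] − [v_0,v_1,v_2].
The resulting 10×5 matrix has rank 4, and its Smith normal form has invariant factors (1,1,1,1).

Computing H_k = (kernel of ∂_k) / (image of ∂_{k+1}):

  H_0: rank C_0 − rank ∂_1 = 5 − 4 = 1, and the invariant factors of ∂_1 are all 1, so H_0 = Z.
  H_1: rank ker ∂_1 − rank ∂_2 = (10 − 4) − 6 = 0, and the invariant factors of ∂_2 are all 1, so H_1 = 0.
  H_2: rank ker ∂_2 − rank ∂_3 = (10 − 6) − 4 = 0, and the invariant factors of ∂_3 are all 1, so H_2 = 0.
  H_3: rank ker ∂_3 − rank ∂_4 = (5 − 4) − 0 = 1, and there is no ∂_4, so H_3 = Z.

As a check, the Euler characteristic is 5 − 10 + 10 − 5 = 0, which agrees with 1 − 0 + 0 − 1 = 0.
(K is a triangulation of the 3-sphere S^3.)

H_0 = Z,  H_1 = 0,  H_2 = 0,  H_3 = Z.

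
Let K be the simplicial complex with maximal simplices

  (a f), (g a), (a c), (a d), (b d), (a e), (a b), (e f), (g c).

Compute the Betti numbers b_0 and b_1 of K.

b_0 = 1, b_1 = 3.

Fix the vertex order a < b < c < d < e < f < g and write every simplex with vertices in increasing order. Then dim K = 1 and the simplices of K are:

  0-simplices (7): a, b, c, d, e, f, g
  1-simplices (9): ab, ac, ad, ae, af, ag, bd, cg, ef

Hence C_0 ≅ Z^7, C_1 ≅ Z^9.

The boundary map ∂_1: C_1 → C_0 sends each edge [p,q] (with p < q) to q − p. For instance
  ∂cg = g − c.
The 7×9 boundary matrix has rank 6 and Smith normal form diag(1,1,1,1,1,1).

Computing H_k = (kernel of ∂_k) / (image of ∂_{k+1}):

  H_0: rank C_0 − rank ∂_1 = 7 − 6 = 1, and the invariant factors of ∂_1 are all 1, so H_0 ≅ Z.
  H_1: rank ker ∂_1 − rank ∂_2 = (9 − 6) − 0 = 3, and there is no ∂_2, so H_1 ≅ Z^3.

As a check, the Euler characteristic is 7 − 9 = -2, which agrees with 1 − 3 = -2.

Hence the Betti numbers are b_0 = 1, b_1 = 3.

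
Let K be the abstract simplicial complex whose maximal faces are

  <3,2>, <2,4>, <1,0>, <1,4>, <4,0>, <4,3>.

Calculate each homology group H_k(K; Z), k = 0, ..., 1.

H_0 ≅ Z,  H_1 ≅ Z^2.

Fix the vertex order 0 < 1 < 2 < 3 < 4 and write every simplex with vertices in increasing order. Then dim K = 1 and the simplices of K are:

  0-simplices (5): [0], [1], [2], [3], [4]
  1-simplices (6): [0,1], [0,4], [1,4], [2,3], [2,4], [3,4]

giving chain groups C_0 ≅ Z^5, C_1 ≅ Z^6.

∂_1: C_1 → C_0 sends each edge [p,q] (with p < q) to q − p.
This gives a 5×6 integer matrix of rank 4; reducing to Smith normal form yields diagonal entries (1,1,1,1).

Computing H_k = (kernel of ∂_k) / (image of ∂_{k+1}):

  H_0: rank C_0 − rank ∂_1 = 5 − 4 = 1, and the invariant factors of ∂_1 are all 1, so H_0 ≅ Z.
  H_1: rank ker ∂_1 − rank ∂_2 = (6 − 4) − 0 = 2, and there is no ∂_2, so H_1 ≅ Z^2.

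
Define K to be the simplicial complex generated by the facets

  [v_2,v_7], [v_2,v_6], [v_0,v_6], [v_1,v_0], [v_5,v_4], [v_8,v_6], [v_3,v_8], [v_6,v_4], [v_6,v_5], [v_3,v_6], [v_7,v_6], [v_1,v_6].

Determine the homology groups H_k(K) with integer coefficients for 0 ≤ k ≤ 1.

H_0 ≅ Z,  H_1 ≅ Z^4.

Take the total order v_0 < v_1 < v_2 < v_3 < v_4 < v_5 < v_6 < v_7 < v_8 on the vertex set. Then K (dimension 1) consists of the simplices:

  0-simplices (9): [v_0], [v_1], [v_2], [v_3], [v_4], [v_5], [v_6], [v_7], [v_8]
  1-simplices (12): [v_0,v_1], [v_0,v_6], [v_1,v_6], [v_2,v_6], [v_2,v_7], [v_3,v_6], [v_3,v_8], [v_4,v_5], [v_4,v_6], [v_5,v_6], [v_6,v_7], [v_6,v_8]

so the chain groups are C_0 ≅ Z^9, C_1 ≅ Z^12.

Boundary ∂_1: C_1 → C_0 sends each edge [p,q] (with p < q) to q − p. For instance
  ∂[v_0,v_1] = [v_1] − [v_0].
The 9×12 boundary matrix has rank 8 and Smith normal form diag(1,1,1,1,1,1,1,1).

Reading off H_k = ker ∂_k / im ∂_{k+1}:

  H_0: rank C_0 − rank ∂_1 = 9 − 8 = 1, and the invariant factors of ∂_1 are all 1, so H_0 = Z.
  H_1: rank ker ∂_1 − rank ∂_2 = (12 − 8) − 0 = 4, and there is no ∂_2, so H_1 = Z^4.

As a check, the Euler characteristic is 9 − 12 = -3, which agrees with 1 − 4 = -3.
(K is a triangulation of a wedge of 4 circles.)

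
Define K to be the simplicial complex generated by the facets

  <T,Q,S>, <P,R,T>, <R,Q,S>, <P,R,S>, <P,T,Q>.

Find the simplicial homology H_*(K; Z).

We work with the vertex ordering P < Q < R < S < T. The simplices of K, each written with vertices in increasing order, are:

  0-simplices (5): P, Q, R, S, T
  1-simplices (10): PQ, PR, PS, PT, QR, QS, QT, RS, RT, ST
  2-simplices (5): PQT, PRS, PRT, QRS, QST

Hence C_0 ≅ Z^5, C_1 ≅ Z^10, C_2 ≅ Z^5.

∂_1: C_1 → C_0 sends each edge [p,q] (with p < q) to q − p.
The resulting 5×10 matrix has rank 4, and its Smith normal form has invariant factors (1,1,1,1).

∂_2: C_2 → C_1 sends each 2-simplex [p,q,r] to [q,r] − [p,r] + [p,q]. For instance
  ∂PRT = RT − PT + PR,
  ∂QST = ST − QT + QS.
As a 10×5 matrix over Z this has rank 5, with invariant factors (1,1,1,1,1).

From H_k ≅ ker(∂_k) / im(∂_{k+1}) we obtain:

  H_0: rank C_0 − rank ∂_1 = 5 − 4 = 1, and the invariant factors of ∂_1 are all 1, so H_0 = Z.
  H_1: rank ker ∂_1 − rank ∂_2 = (10 − 4) − 5 = 1, and the invariant factors of ∂_2 are all 1, so H_1 = Z.
  H_2: rank ker ∂_2 − rank ∂_3 = (5 − 5) − 0 = 0, and there is no ∂_3, so H_2 = 0.

As a check, the Euler characteristic is 5 − 10 + 5 = 0, which agrees with 1 − 1 + 0 = 0.

H_0 ≅ Z,  H_1 ≅ Z,  H_2 = 0.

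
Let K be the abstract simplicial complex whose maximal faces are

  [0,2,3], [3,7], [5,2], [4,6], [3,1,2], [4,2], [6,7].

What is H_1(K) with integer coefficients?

We work with the vertex ordering 0 < 1 < 2 < 3 < 4 < 5 < 6 < 7. The simplices of K, each written with vertices in increasing order, are:

  0-simplices (8): [0], [1], [2], [3], [4], [5], [6], [7]
  1-simplices (10): [0,2], [0,3], [1,2], [1,3], [2,3], [2,4], [2,5], [3,7], [4,6], [6,7]
  2-simplices (2): [0,2,3], [1,2,3]

giving chain groups C_0 ≅ Z^8, C_1 ≅ Z^10, C_2 ≅ Z^2.

∂_1: C_1 → C_0 maps an edge to its endpoints' difference, ∂[p,q] = q − p. For instance
  ∂[6,7] = [7] − [6].
The resulting 8×10 matrix has rank 7, and its Smith normal form has invariant factors (1,1,1,1,1,1,1).

∂_2: C_2 → C_1 maps a triangle to the signed sum of its edges. For instance
  ∂[1,2,3] = [2,3] − [1,3] + [1,2],
  ∂[0,2,3] = [2,3] − [0,3] + [0,2].
This gives a 10×2 integer matrix of rank 2; reducing to Smith normal form yields diagonal entries (1,1).

Computing H_k = (kernel of ∂_k) / (image of ∂_{k+1}):

  H_1: rank ker ∂_1 − rank ∂_2 = (10 − 7) − 2 = 1, and the invariant factors of ∂_2 are all 1, so H_1 = Z.

H_1 ≅ Z.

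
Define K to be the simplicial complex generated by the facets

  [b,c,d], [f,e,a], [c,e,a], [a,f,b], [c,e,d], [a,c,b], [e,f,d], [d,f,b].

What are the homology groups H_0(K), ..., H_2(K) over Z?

H_0 = Z,  H_1 = 0,  H_2 = Z.

Fix the vertex order a < b < c < d < e < f and write every simplex with vertices in increasing order. Then dim K = 2 and the simplices of K are:

  0-simplices (6): a, b, c, d, e, f
  1-simplices (12): ab, ac, ae, af, bc, bd, bf, cd, ce, de, df, ef
  2-simplices (8): abc, abf, ace, aef, bcd, bdf, cde, def

so the chain groups are C_0 ≅ Z^6, C_1 ≅ Z^12, C_2 ≅ Z^8.

Boundary ∂_1: C_1 → C_0 maps an edge to its endpoints' difference, ∂[p,q] = q − p. For instance
  ∂af = f − a.
The 6×12 boundary matrix has rank 5 and Smith normal form diag(1,1,1,1,1).

The boundary map ∂_2: C_2 → C_1 sends each 2-simplex [p,q,r] to [q,r] − [p,r] + [p,q]. For instance
  ∂aef = ef − af + ae,
  ∂cde = de − ce + cd.
As a 12×8 matrix over Z this has rank 7, with invariant factors (1,1,1,1,1,1,1).

Reading off H_k = ker ∂_k / im ∂_{k+1}:

  H_0: rank C_0 − rank ∂_1 = 6 − 5 = 1, and the invariant factors of ∂_1 are all 1, so H_0 ≅ Z.
  H_1: rank ker ∂_1 − rank ∂_2 = (12 − 5) − 7 = 0, and the invariant factors of ∂_2 are all 1, so H_1 ≅ 0.
  H_2: rank ker ∂_2 − rank ∂_3 = (8 − 7) − 0 = 1, and there is no ∂_3, so H_2 ≅ Z.

(K is a triangulation of the 2-sphere S^2.)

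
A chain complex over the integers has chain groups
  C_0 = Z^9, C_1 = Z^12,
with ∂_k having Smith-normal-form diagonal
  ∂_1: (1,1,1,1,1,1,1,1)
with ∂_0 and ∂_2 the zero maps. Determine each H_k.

H_0 ≅ Z,  H_1 ≅ Z^4.

H_0: b_0 = 9 − 0 − 8 = 1; torsion from ∂_1 factors > 1: none. So H_0 ≅ Z.
H_1: b_1 = 12 − 8 − 0 = 4; torsion from ∂_2 factors > 1: none. So H_1 ≅ Z^4.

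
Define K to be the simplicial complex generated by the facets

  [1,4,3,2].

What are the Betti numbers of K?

Fix the vertex order 1 < 2 < 3 < 4 and write every simplex with vertices in increasing order. Then dim K = 3 and the simplices of K are:

  0-simplices (4): [1], [2], [3], [4]
  1-simplices (6): [1,2], [1,3], [1,4], [2,3], [2,4], [3,4]
  2-simplices (4): [1,2,3], [1,2,4], [1,3,4], [2,3,4]
  3-simplices (1): [1,2,3,4]

so the chain groups are C_0 ≅ Z^4, C_1 ≅ Z^6, C_2 ≅ Z^4, C_3 ≅ Z^1.

The boundary map ∂_1: C_1 → C_0 sends each edge [p,q] (with p < q) to q − p. For instance
  ∂[2,4] = [4] − [2].
The 4×6 boundary matrix has rank 3 and Smith normal form diag(1,1,1).

∂_2: C_2 → C_1 acts by ∂[p,q,r] = [q,r] − [p,r] + [p,q]. For instance
  ∂[2,3,4] = [3,4] − [2,4] + [2,3],
  ∂[1,3,4] = [3,4] − [1,4] + [1,3].
This gives a 6×4 integer matrix of rank 3; reducing to Smith normal form yields diagonal entries (1,1,1).

∂_3: C_3 → C_2 sends each 3-simplex σ to the alternating sum Σ_i (−1)^i (σ with its i-th vertex removed). For instance
  ∂[1,2,3,4] = [2,3,4] − [1,3,4] + [1,2,4] − [1,2,3].
The resulting 4×1 matrix has rank 1, and its Smith normal form has invariant factors (1).

Now H_k = ker ∂_k / im ∂_{k+1}, so:

  H_0: rank C_0 − rank ∂_1 = 4 − 3 = 1, and the invariant factors of ∂_1 are all 1, so H_0 ≅ Z.
  H_1: rank ker ∂_1 − rank ∂_2 = (6 − 3) − 3 = 0, and the invariant factors of ∂_2 are all 1, so H_1 ≅ 0.
  H_2: rank ker ∂_2 − rank ∂_3 = (4 − 3) − 1 = 0, and the invariant factors of ∂_3 are all 1, so H_2 ≅ 0.
  H_3: rank ker ∂_3 − rank ∂_4 = (1 − 1) − 0 = 0, and there is no ∂_4, so H_3 ≅ 0.

As a check, the Euler characteristic is 4 − 6 + 4 − 1 = 1, which agrees with 1 − 0 + 0 − 0 = 1.
(K is a triangulation of the 3-simplex.)

Hence the Betti numbers are b_0 = 1, b_1 = 0, b_2 = 0, b_3 = 0.

b_0 = 1, b_1 = 0, b_2 = 0, b_3 = 0.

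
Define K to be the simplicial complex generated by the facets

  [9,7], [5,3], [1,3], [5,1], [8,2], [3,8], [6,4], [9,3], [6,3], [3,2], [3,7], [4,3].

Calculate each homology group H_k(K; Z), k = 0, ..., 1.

We work with the vertex ordering 1 < 2 < 3 < 4 < 5 < 6 < 7 < 8 < 9. The simplices of K, each written with vertices in increasing order, are:

  0-simplices (9): [1], [2], [3], [4], [5], [6], [7], [8], [9]
  1-simplices (12): [1,3], [1,5], [2,3], [2,8], [3,4], [3,5], [3,6], [3,7], [3,8], [3,9], [4,6], [7,9]

Hence C_0 ≅ Z^9, C_1 ≅ Z^12.

∂_1: C_1 → C_0 maps an edge to its endpoints' difference, ∂[p,q] = q − p.
The resulting 9×12 matrix has rank 8, and its Smith normal form has invariant factors (1,1,1,1,1,1,1,1).

Reading off H_k = ker ∂_k / im ∂_{k+1}:

  H_0: rank C_0 − rank ∂_1 = 9 − 8 = 1, and the invariant factors of ∂_1 are all 1, so H_0 ≅ Z.
  H_1: rank ker ∂_1 − rank ∂_2 = (12 − 8) − 0 = 4, and there is no ∂_2, so H_1 ≅ Z^4.

(K is a triangulation of a wedge of 4 circles.)

H_0 ≅ Z,  H_1 ≅ Z^4.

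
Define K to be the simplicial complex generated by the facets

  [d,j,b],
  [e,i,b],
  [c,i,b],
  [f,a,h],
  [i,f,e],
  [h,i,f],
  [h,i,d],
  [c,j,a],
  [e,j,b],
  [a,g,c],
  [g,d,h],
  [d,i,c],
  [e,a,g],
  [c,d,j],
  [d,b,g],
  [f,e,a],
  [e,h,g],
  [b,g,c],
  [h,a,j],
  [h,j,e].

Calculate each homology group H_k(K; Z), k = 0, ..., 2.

Order the vertices as a < b < c < d < e < f < g < h < i < j. Listing each simplex with vertices in this order, K has dimension 2 with simplices:

  0-simplices (10): a, b, c, d, e, f, g, h, i, j
  1-simplices (30): ac, ae, af, ag, ah, aj, bc, bd, be, bg, bi, bj, cd, cg, ci, cj, dg, dh, di, dj, ef, eg, eh, ei, ej, fh, fi, gh, hi, hj
  2-simplices (20): acg, acj, aef, aeg, afh, ahj, bcg, bci, bdg, bdj, bei, bej, cdi, cdj, dgh, dhi, efi, egh, ehj, fhi

Hence C_0 ≅ Z^10, C_1 ≅ Z^30, C_2 ≅ Z^20.

∂_1: C_1 → C_0 maps an edge to its endpoints' difference, ∂[p,q] = q − p.
As a 10×30 matrix over Z this has rank 9, with invariant factors (1,1,1,1,1,1,1,1,1).

∂_2: C_2 → C_1 maps a triangle to the signed sum of its edges. For instance
  ∂cdi = di − ci + cd,
  ∂efi = fi − ei + ef.
The 30×20 boundary matrix has rank 20 and Smith normal form diag(1,1,1,1,1,1,1,1,1,1,1,1,1,1,1,1,1,1,1,2).

Computing H_k = (kernel of ∂_k) / (image of ∂_{k+1}):

  H_0: rank C_0 − rank ∂_1 = 10 − 9 = 1, and the invariant factors of ∂_1 are all 1, so H_0 ≅ Z.
  H_1: rank ker ∂_1 − rank ∂_2 = (30 − 9) − 20 = 1, and ∂_2 has invariant factor 2 > 1, so H_1 ≅ Z ⊕ Z/2Z.
  H_2: rank ker ∂_2 − rank ∂_3 = (20 − 20) − 0 = 0, and there is no ∂_3, so H_2 ≅ 0.

H_0 = Z,  H_1 = Z ⊕ Z/2Z,  H_2 = 0.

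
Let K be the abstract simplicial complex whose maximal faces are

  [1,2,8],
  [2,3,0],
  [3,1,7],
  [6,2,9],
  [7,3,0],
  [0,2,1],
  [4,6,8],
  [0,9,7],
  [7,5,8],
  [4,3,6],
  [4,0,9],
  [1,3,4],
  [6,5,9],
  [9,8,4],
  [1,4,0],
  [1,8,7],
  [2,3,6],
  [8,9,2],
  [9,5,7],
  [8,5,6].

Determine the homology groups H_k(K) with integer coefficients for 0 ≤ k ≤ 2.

H_0 ≅ Z,  H_1 ≅ Z × Z/2,  H_2 = 0.

K has 10 vertices, 30 edges, 20 triangles.
rank ∂_0 = 0, rank ∂_1 = 9 ⇒ b_0 = 10 − 0 − 9 = 1; all invariant factors of ∂_1 are 1 so no torsion. So H_0 ≅ Z.
rank ∂_1 = 9, rank ∂_2 = 20 ⇒ b_1 = 30 − 9 − 20 = 1; ∂_2 has invariant factor(s) [2] giving torsion. So H_1 ≅ Z × Z/2.
rank ∂_2 = 20, rank ∂_3 = 0 ⇒ b_2 = 20 − 20 − 0 = 0. So H_2 ≅ 0.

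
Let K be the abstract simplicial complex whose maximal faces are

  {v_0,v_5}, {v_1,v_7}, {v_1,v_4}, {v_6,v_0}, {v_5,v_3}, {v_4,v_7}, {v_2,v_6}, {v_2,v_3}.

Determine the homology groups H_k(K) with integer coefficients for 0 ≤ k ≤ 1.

H_0 = Z^2,  H_1 = Z^2.

K has 8 vertices, 8 edges.
rank ∂_0 = 0, rank ∂_1 = 6 ⇒ b_0 = 8 − 0 − 6 = 2; all invariant factors of ∂_1 are 1 so no torsion. So H_0 ≅ Z^2.
rank ∂_1 = 6, rank ∂_2 = 0 ⇒ b_1 = 8 − 6 − 0 = 2. So H_1 ≅ Z^2.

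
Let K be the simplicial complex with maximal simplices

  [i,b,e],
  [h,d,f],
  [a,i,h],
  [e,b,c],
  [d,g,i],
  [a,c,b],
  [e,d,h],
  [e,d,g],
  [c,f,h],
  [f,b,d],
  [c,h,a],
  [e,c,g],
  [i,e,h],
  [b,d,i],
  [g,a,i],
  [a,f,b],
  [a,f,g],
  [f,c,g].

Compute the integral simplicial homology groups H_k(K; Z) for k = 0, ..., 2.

H_0 = Z,  H_1 = Z ⊕ Z/2,  H_2 = 0.

We work with the vertex ordering a < b < c < d < e < f < g < h < i. The simplices of K, each written with vertices in increasing order, are:

  0-simplices (9): a, b, c, d, e, f, g, h, i
  1-simplices (27): ab, ac, af, ag, ah, ai, bc, bd, be, bf, bi, ce, cf, cg, ch, de, df, dg, dh, di, eg, eh, ei, fg, fh, gi, hi
  2-simplices (18): abc, abf, ach, afg, agi, ahi, bce, bdf, bdi, bei, ceg, cfg, cfh, deg, deh, dfh, dgi, ehi

giving chain groups C_0 ≅ Z^9, C_1 ≅ Z^27, C_2 ≅ Z^18.

∂_1: C_1 → C_0 maps an edge to its endpoints' difference, ∂[p,q] = q − p.
The 9×27 boundary matrix has rank 8 and Smith normal form diag(1,1,1,1,1,1,1,1).

The boundary map ∂_2: C_2 → C_1 maps a triangle to the signed sum of its edges. For instance
  ∂ach = ch − ah + ac,
  ∂agi = gi − ai + ag.
The 27×18 boundary matrix has rank 18 and Smith normal form diag(1,1,1,1,1,1,1,1,1,1,1,1,1,1,1,1,1,2).

Reading off H_k = ker ∂_k / im ∂_{k+1}:

  H_0: rank C_0 − rank ∂_1 = 9 − 8 = 1, and the invariant factors of ∂_1 are all 1, so H_0 = Z.
  H_1: rank ker ∂_1 − rank ∂_2 = (27 − 8) − 18 = 1, and ∂_2 has invariant factor 2 > 1, so H_1 = Z ⊕ Z/2.
  H_2: rank ker ∂_2 − rank ∂_3 = (18 − 18) − 0 = 0, and there is no ∂_3, so H_2 = 0.

(K is a triangulation of the Klein bottle.)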